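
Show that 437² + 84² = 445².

Compute a² + b² = 437² + 84² = 190969 + 7056 = 198025
Compute c² = 445² = 198025
Since 198025 = 198025, confirmed.

Yes, it is a Pythagorean triple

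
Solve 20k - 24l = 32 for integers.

Step 1: Check solvability.
gcd(20, 24) = 4
Since 4 divides 32, solutions exist.

Step 2: Apply extended Euclidean algorithm to find gcd.
We find integers such that 20*x0 + 24*y0 = 4

Step 3: Scale the particular solution.
Multiply by 32/4 = 8:
k = -8, l = -8

Step 4: Verify.
20*(-8) - 24*(-8) = 32 = 32 ✓

k = -8, l = -8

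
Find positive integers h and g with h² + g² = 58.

We need to find integers h, g > 0 such that h² + g² = 58.
Trying h = 3: g² = 58 - 3² = 58 - 9 = 49
g = 7
Check: 3² + 7² = 9 + 49 = 58 ✓

58 = 3² + 7²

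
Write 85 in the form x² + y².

We need to find integers x, y > 0 such that x² + y² = 85.
Trying x = 2: y² = 85 - 2² = 85 - 4 = 81
y = 9
Check: 2² + 9² = 4 + 81 = 85 ✓

85 = 2² + 9²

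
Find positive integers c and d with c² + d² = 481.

We need to find integers c, d > 0 such that c² + d² = 481.
Trying c = 9: d² = 481 - 9² = 481 - 81 = 400
d = 20
Check: 9² + 20² = 81 + 400 = 481 ✓

481 = 9² + 20²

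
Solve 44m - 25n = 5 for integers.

Step 1: Check solvability.
gcd(44, 25) = 1
Since 1 divides 5, solutions exist.

Step 2: Apply extended Euclidean algorithm to find gcd.
We find integers such that 44*x0 + 25*y0 = 1

Step 3: Scale the particular solution.
Multiply by 5/1 = 5:
m = 20, n = 35

Step 4: Verify.
44*(20) - 25*(35) = 5 = 5 ✓

m = 20, n = 35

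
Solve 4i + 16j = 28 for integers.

Step 1: Check solvability.
gcd(4, 16) = 4
Since 4 divides 28, solutions exist.

Step 2: Apply extended Euclidean algorithm to find gcd.
We find integers such that 4*x0 + 16*y0 = 4

Step 3: Scale the particular solution.
Multiply by 28/4 = 7:
i = 7, j = 0

Step 4: Verify.
4*(7) + 16*(0) = 28 = 28 ✓

i = 7, j = 0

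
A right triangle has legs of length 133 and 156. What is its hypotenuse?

c² = a² + b² = 133² + 156² = 17689 + 24336 = 42025
c = 205

205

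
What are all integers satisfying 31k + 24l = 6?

Step 1: Compute gcd(31, 24) = 1.
Since 1 divides 6, solutions exist.

Step 2: Find a particular solution using extended Euclidean algorithm.
We get k₀ = 42, l₀ = -54.
Check: 31*42 + 24*-54 = 6 = 6 ✓

Step 3: Write the general solution.
k = 42 + (24/1)t = 42 + 24t
l = -54 - (31/1)t = -54 - 31t
for any integer t.

k = 42 + 24t, l = -54 - 31t for integer t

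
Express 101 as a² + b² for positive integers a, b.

We need to find integers a, b > 0 such that a² + b² = 101.
Trying a = 1: b² = 101 - 1² = 101 - 1 = 100
b = 10
Check: 1² + 10² = 1 + 100 = 101 ✓

101 = 1² + 10²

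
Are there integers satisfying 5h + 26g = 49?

Step 1: Compute gcd(5, 26).
gcd(5, 26) = 1

Step 2: Check divisibility.
Does 1 divide 49? 49 = 1 x 49, so yes.

By the theorem on linear Diophantine equations, 5h + 26g = 49 has integer solutions if and only if gcd(5, 26) divides 49. Since 1 | 49, solutions exist.

Yes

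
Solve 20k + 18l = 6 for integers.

Step 1: Check solvability.
gcd(20, 18) = 2
Since 2 divides 6, solutions exist.

Step 2: Apply extended Euclidean algorithm to find gcd.
We find integers such that 20*x0 + 18*y0 = 2

Step 3: Scale the particular solution.
Multiply by 6/2 = 3:
k = 3, l = -3

Step 4: Verify.
20*(3) + 18*(-3) = 6 = 6 ✓

k = 3, l = -3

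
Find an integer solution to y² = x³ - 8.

Try small integer x values and check whether x³ - 8 is a perfect square.
x = 2: x³ - 8 = 2³ - 8 = 8 - 8 = 0
Is 0 a perfect square? 0² = 0 ✓
So (x, y) = (2, 0) is a solution.

x = 2, y = 0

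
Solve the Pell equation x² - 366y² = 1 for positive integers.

We seek the smallest positive integers (x, y) with x² - 366y² = 1, i.e., x² = 366y² + 1.
Try successive y values:
y = 1: x² = 366·1² + 1 = 367, not a perfect square
y = 2: x² = 366·2² + 1 = 1465, not a perfect square
y = 3: x² = 366·3² + 1 = 3295, not a perfect square
... continuing the search (or via continued fractions) ...
y = 47458: x² = 366·47458² + 1 = 824327805625, x = 907925 ✓

Verify: 907925² - 366·47458² = 824327805625 - 824327805624 = 1 ✓

x = 907925, y = 47458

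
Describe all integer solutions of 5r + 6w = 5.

Step 1: Compute gcd(5, 6) = 1.
Since 1 divides 5, solutions exist.

Step 2: Find a particular solution using extended Euclidean algorithm.
We get r₀ = -5, w₀ = 5.
Check: 5*-5 + 6*5 = 5 = 5 ✓

Step 3: Write the general solution.
r = -5 + (6/1)t = -5 + 6t
w = 5 - (5/1)t = 5 - 5t
for any integer t.

r = -5 + 6t, w = 5 - 5t for integer t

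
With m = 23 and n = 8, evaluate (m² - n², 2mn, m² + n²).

a = m² - n² = 529 - 64 = 465
b = 2mn = 2·23·8 = 368
c = m² + n² = 529 + 64 = 593
Verify: 465² + 368² = 216225 + 135424 = 351649 = 593² ✓

(465, 368, 593)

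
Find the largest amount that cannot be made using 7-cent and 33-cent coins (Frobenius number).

For two coprime denominations a and b, the Frobenius number (largest value not representable as a non-negative combination) is ab - a - b.
Here gcd(7, 33) = 1, so they are coprime.
F(7, 33) = 7·33 - 7 - 33 = 231 - 40 = 191

191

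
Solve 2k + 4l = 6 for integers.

Step 1: Check solvability.
gcd(2, 4) = 2
Since 2 divides 6, solutions exist.

Step 2: Apply extended Euclidean algorithm to find gcd.
We find integers such that 2*x0 + 4*y0 = 2

Step 3: Scale the particular solution.
Multiply by 6/2 = 3:
k = 3, l = 0

Step 4: Verify.
2*(3) + 4*(0) = 6 = 6 ✓

k = 3, l = 0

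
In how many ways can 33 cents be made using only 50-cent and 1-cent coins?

We need non-negative integers (x, y) with 50x + 1y = 33.
For each x from 0 to 0, check if (33 - 50x) is a non-negative multiple of 1.
Solutions (x, y): (0,33)
Count: 1

1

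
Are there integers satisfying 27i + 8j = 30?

Step 1: Compute gcd(27, 8).
gcd(27, 8) = 1

Step 2: Check divisibility.
Does 1 divide 30? 30 = 1 x 30, so yes.

By the theorem on linear Diophantine equations, 27i + 8j = 30 has integer solutions if and only if gcd(27, 8) divides 30. Since 1 | 30, solutions exist.

Yes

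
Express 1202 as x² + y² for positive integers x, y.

We need to find integers x, y > 0 such that x² + y² = 1202.
Trying x = 19: y² = 1202 - 19² = 1202 - 361 = 841
y = 29
Check: 19² + 29² = 361 + 841 = 1202 ✓

1202 = 19² + 29²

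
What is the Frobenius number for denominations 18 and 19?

For two coprime denominations a and b, the Frobenius number (largest value not representable as a non-negative combination) is ab - a - b.
Here gcd(18, 19) = 1, so they are coprime.
F(18, 19) = 18·19 - 18 - 19 = 342 - 37 = 305

305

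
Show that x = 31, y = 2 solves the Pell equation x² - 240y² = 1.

Compute x² = 31² = 961
Compute 240y² = 240·2² = 240·4 = 960
x² - 240y² = 961 - 960 = 1
Since this equals 1, (31, 2) is a solution.

Yes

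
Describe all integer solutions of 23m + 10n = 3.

Step 1: Compute gcd(23, 10) = 1.
Since 1 divides 3, solutions exist.

Step 2: Find a particular solution using extended Euclidean algorithm.
We get m₀ = -9, n₀ = 21.
Check: 23*-9 + 10*21 = 3 = 3 ✓

Step 3: Write the general solution.
m = -9 + (10/1)t = -9 + 10t
n = 21 - (23/1)t = 21 - 23t
for any integer t.

m = -9 + 10t, n = 21 - 23t for integer t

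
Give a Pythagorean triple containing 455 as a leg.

We need the other leg and hypotenuse such that 455² + x² = c².
Take x = 300, c = 545: 455² + 300² = 207025 + 90000 = 297025 = 545² ✓
Triple: (455, 300, 545)

(455, 300, 545)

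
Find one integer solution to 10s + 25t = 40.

Step 1: Check solvability.
gcd(10, 25) = 5
Since 5 divides 40, solutions exist.

Step 2: Apply extended Euclidean algorithm to find gcd.
We find integers such that 10*x0 + 25*y0 = 5

Step 3: Scale the particular solution.
Multiply by 40/5 = 8:
s = -16, t = 8

Step 4: Verify.
10*(-16) + 25*(8) = 40 = 40 ✓

s = -16, t = 8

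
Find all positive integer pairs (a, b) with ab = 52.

The positive divisors of 52 are: 1, 2, 4, 13, 26, 52.
Each divisor d gives the pair (d, 52/d):
(1, 52), (2, 26), (4, 13), (13, 4), (26, 2), (52, 1)

(1, 52), (2, 26), (4, 13), (13, 4), (26, 2), (52, 1)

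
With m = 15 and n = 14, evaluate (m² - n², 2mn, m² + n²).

a = m² - n² = 225 - 196 = 29
b = 2mn = 2·15·14 = 420
c = m² + n² = 225 + 196 = 421
Verify: 29² + 420² = 841 + 176400 = 177241 = 421² ✓

(29, 420, 421)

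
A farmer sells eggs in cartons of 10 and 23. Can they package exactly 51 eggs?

We need non-negative a, b with 10a + 23b = 51.
gcd(10, 23) = 1 divides 51, but no a in [0, 5] gives non-negative b.

No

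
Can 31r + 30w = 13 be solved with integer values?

Step 1: Compute gcd(31, 30).
gcd(31, 30) = 1

Step 2: Check divisibility.
Does 1 divide 13? 13 = 1 x 13, so yes.

By the theorem on linear Diophantine equations, 31r + 30w = 13 has integer solutions if and only if gcd(31, 30) divides 13. Since 1 | 13, solutions exist.

Yes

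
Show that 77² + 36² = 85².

Compute a² + b²:
77² + 36² = 5929 + 1296 = 7225
Compute c²:
85² = 7225
Since 7225 = 7225, it is a Pythagorean triple.

Yes, it is a Pythagorean triple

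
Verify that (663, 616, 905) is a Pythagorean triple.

Compute a² + b² = 663² + 616² = 439569 + 379456 = 819025
Compute c² = 905² = 819025
Since 819025 = 819025, confirmed.

Yes, it is a Pythagorean triple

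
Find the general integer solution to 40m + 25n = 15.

Step 1: Compute gcd(40, 25) = 5.
Since 5 divides 15, solutions exist.

Step 2: Find a particular solution using extended Euclidean algorithm.
We get m₀ = 6, n₀ = -9.
Check: 40*6 + 25*-9 = 15 = 15 ✓

Step 3: Write the general solution.
m = 6 + (25/5)t = 6 + 5t
n = -9 - (40/5)t = -9 - 8t
for any integer t.

m = 6 + 5t, n = -9 - 8t for integer t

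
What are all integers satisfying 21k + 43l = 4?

Step 1: Compute gcd(21, 43) = 1.
Since 1 divides 4, solutions exist.

Step 2: Find a particular solution using extended Euclidean algorithm.
We get k₀ = -8, l₀ = 4.
Check: 21*-8 + 43*4 = 4 = 4 ✓

Step 3: Write the general solution.
k = -8 + (43/1)t = -8 + 43t
l = 4 - (21/1)t = 4 - 21t
for any integer t.

k = -8 + 43t, l = 4 - 21t for integer t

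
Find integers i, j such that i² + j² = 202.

We need to find integers i, j > 0 such that i² + j² = 202.
Trying i = 9: j² = 202 - 9² = 202 - 81 = 121
j = 11
Check: 9² + 11² = 81 + 121 = 202 ✓

202 = 9² + 11²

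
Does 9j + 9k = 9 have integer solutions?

Step 1: Compute gcd(9, 9).
gcd(9, 9) = 9

Step 2: Check divisibility.
Does 9 divide 9? 9 = 9 x 1, so yes.

By the theorem on linear Diophantine equations, 9j + 9k = 9 has integer solutions if and only if gcd(9, 9) divides 9. Since 9 | 9, solutions exist.

Yes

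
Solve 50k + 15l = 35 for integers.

Step 1: Check solvability.
gcd(50, 15) = 5
Since 5 divides 35, solutions exist.

Step 2: Apply extended Euclidean algorithm to find gcd.
We find integers such that 50*x0 + 15*y0 = 5

Step 3: Scale the particular solution.
Multiply by 35/5 = 7:
k = 7, l = -21

Step 4: Verify.
50*(7) + 15*(-21) = 35 = 35 ✓

k = 7, l = -21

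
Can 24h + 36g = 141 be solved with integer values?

Step 1: Compute gcd(24, 36).
gcd(24, 36) = 12

Step 2: Check divisibility.
Does 12 divide 141? 141 = 12 x 11 + 9, so no.

By the theorem on linear Diophantine equations, 24h + 36g = 141 has integer solutions if and only if gcd(24, 36) divides 141. Since 12 does not divide 141, no solutions exist.

No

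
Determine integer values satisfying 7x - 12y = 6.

Step 1: Check solvability.
gcd(7, 12) = 1
Since 1 divides 6, solutions exist.

Step 2: Apply extended Euclidean algorithm to find gcd.
We find integers such that 7*x0 + 12*y0 = 1

Step 3: Scale the particular solution.
Multiply by 6/1 = 6:
x = -30, y = -18

Step 4: Verify.
7*(-30) - 12*(-18) = 6 = 6 ✓

x = -30, y = -18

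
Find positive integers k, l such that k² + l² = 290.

Search for k with 290 - k² a perfect square.
k = 1: 290 - 1² = 290 - 1 = 289 = 17² ✓
So k = 1, l = 17.

k = 1, l = 17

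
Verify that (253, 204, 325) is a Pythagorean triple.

Compute a² + b²:
253² + 204² = 64009 + 41616 = 105625
Compute c²:
325² = 105625
Since 105625 = 105625, it is a Pythagorean triple.

Yes, it is a Pythagorean triple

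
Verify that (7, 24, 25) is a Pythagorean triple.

Compute a² + b²:
7² + 24² = 49 + 576 = 625
Compute c²:
25² = 625
Since 625 = 625, it is a Pythagorean triple.

Yes, it is a Pythagorean triple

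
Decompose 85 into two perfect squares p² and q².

We need to find integers p, q > 0 such that p² + q² = 85.
Trying p = 2: q² = 85 - 2² = 85 - 4 = 81
q = 9
Check: 2² + 9² = 4 + 81 = 85 ✓

85 = 2² + 9²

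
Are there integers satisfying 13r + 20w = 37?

Step 1: Compute gcd(13, 20).
gcd(13, 20) = 1

Step 2: Check divisibility.
Does 1 divide 37? 37 = 1 x 37, so yes.

By the theorem on linear Diophantine equations, 13r + 20w = 37 has integer solutions if and only if gcd(13, 20) divides 37. Since 1 | 37, solutions exist.

Yes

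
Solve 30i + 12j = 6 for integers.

Step 1: Check solvability.
gcd(30, 12) = 6
Since 6 divides 6, solutions exist.

Step 2: Apply extended Euclidean algorithm to find gcd.
We find integers such that 30*x0 + 12*y0 = 6

Step 3: Scale the particular solution.
Multiply by 6/6 = 1:
i = 1, j = -2

Step 4: Verify.
30*(1) + 12*(-2) = 6 = 6 ✓

i = 1, j = -2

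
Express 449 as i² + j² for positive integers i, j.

We need to find integers i, j > 0 such that i² + j² = 449.
Trying i = 7: j² = 449 - 7² = 449 - 49 = 400
j = 20
Check: 7² + 20² = 49 + 400 = 449 ✓

449 = 7² + 20²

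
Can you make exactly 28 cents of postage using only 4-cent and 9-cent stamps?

We need non-negative x, y with 4x + 9y = 28.
gcd(4, 9) = 1 divides 28, so integer solutions exist.
Search for a non-negative one: x = 7 gives 9y = 28 - 28 = 0, so y = 0.
Check: 4·7 + 9·0 = 28 ✓

Yes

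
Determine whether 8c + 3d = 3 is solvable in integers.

Step 1: Compute gcd(8, 3).
gcd(8, 3) = 1

Step 2: Check divisibility.
Does 1 divide 3? 3 = 1 x 3, so yes.

By the theorem on linear Diophantine equations, 8c + 3d = 3 has integer solutions if and only if gcd(8, 3) divides 3. Since 1 | 3, solutions exist.

Yes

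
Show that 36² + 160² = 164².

Compute a² + b²:
36² + 160² = 1296 + 25600 = 26896
Compute c²:
164² = 26896
Since 26896 = 26896, it is a Pythagorean triple.

Yes, it is a Pythagorean triple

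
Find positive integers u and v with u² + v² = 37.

We need to find integers u, v > 0 such that u² + v² = 37.
Trying u = 1: v² = 37 - 1² = 37 - 1 = 36
v = 6
Check: 1² + 6² = 1 + 36 = 37 ✓

37 = 1² + 6²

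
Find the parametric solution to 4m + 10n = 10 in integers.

Step 1: Compute gcd(4, 10) = 2.
Since 2 divides 10, solutions exist.

Step 2: Find a particular solution using extended Euclidean algorithm.
We get m₀ = -10, n₀ = 5.
Check: 4*-10 + 10*5 = 10 = 10 ✓

Step 3: Write the general solution.
m = -10 + (10/2)t = -10 + 5t
n = 5 - (4/2)t = 5 - 2t
for any integer t.

m = -10 + 5t, n = 5 - 2t for integer t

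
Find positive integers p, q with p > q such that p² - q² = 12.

Factor: p² - q² = (p+q)(p-q) = 12.
We need two factors of 12 with the same parity.
Use p+q = 6 and p-q = 2 (product 6·2 = 12).
Adding: 2p = 8, so p = 4.
Subtracting: 2q = 4, so q = 2.
Check: 4² - 2² = 16 - 4 = 12 ✓

p = 4, q = 2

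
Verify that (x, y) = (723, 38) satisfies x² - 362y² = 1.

Compute x² = 723² = 522729
Compute 362y² = 362·38² = 362·1444 = 522728
x² - 362y² = 522729 - 522728 = 1
Since this equals 1, (723, 38) is a solution.

Yes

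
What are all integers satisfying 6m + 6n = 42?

Step 1: Compute gcd(6, 6) = 6.
Since 6 divides 42, solutions exist.

Step 2: Find a particular solution using extended Euclidean algorithm.
We get m₀ = 0, n₀ = 7.
Check: 6*0 + 6*7 = 42 = 42 ✓

Step 3: Write the general solution.
m = 0 + (6/6)t = 0 + 1t
n = 7 - (6/6)t = 7 - 1t
for any integer t.

m = 0 + 1t, n = 7 - 1t for integer t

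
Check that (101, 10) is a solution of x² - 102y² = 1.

Compute x² = 101² = 10201
Compute 102y² = 102·10² = 102·100 = 10200
x² - 102y² = 10201 - 10200 = 1
Since this equals 1, (101, 10) is a solution.

Yes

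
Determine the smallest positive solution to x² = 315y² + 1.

We seek the smallest positive integers (x, y) with x² - 315y² = 1, i.e., x² = 315y² + 1.
Try successive y values:
y = 1: x² = 315·1² + 1 = 316, not a perfect square
y = 2: x² = 315·2² + 1 = 1261, not a perfect square
y = 3: x² = 315·3² + 1 = 2836, not a perfect square
... continuing the search (or via continued fractions) ...
y = 4: x² = 315·4² + 1 = 5041, x = 71 ✓

Verify: 71² - 315·4² = 5041 - 5040 = 1 ✓

x = 71, y = 4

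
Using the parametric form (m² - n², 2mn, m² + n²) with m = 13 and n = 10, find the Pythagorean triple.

a = m² - n² = 13² - 10² = 169 - 100 = 69
b = 2mn = 2·13·10 = 260
c = m² + n² = 169 + 100 = 269
Verify: 69² + 260² = 4761 + 67600 = 72361 = 269² ✓

(69, 260, 269)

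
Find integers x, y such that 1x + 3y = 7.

Step 1: Check solvability.
gcd(1, 3) = 1
Since 1 divides 7, solutions exist.

Step 2: Apply extended Euclidean algorithm to find gcd.
We find integers such that 1*x0 + 3*y0 = 1

Step 3: Scale the particular solution.
Multiply by 7/1 = 7:
x = 7, y = 0

Step 4: Verify.
1*(7) + 3*(0) = 7 = 7 ✓

x = 7, y = 0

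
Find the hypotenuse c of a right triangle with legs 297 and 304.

c² = a² + b² = 297² + 304² = 88209 + 92416 = 180625
c = sqrt(180625) = 425

425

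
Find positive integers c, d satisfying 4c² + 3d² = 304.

Try small values of c and check whether (304 - 4c²)/3 is a perfect square.
c = 1: 4·1² = 4, so 3d² = 304 - 4 = 300, giving d² = 100, d = 10.
Check: 4·1² + 3·10² = 4 + 300 = 304 ✓

c = 1, d = 10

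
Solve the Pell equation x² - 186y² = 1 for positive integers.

We seek the smallest positive integers (x, y) with x² - 186y² = 1, i.e., x² = 186y² + 1.
Try successive y values:
y = 1: x² = 186·1² + 1 = 187, not a perfect square
y = 2: x² = 186·2² + 1 = 745, not a perfect square
y = 3: x² = 186·3² + 1 = 1675, not a perfect square
... continuing the search (or via continued fractions) ...
y = 550: x² = 186·550² + 1 = 56265001, x = 7501 ✓

Verify: 7501² - 186·550² = 56265001 - 56265000 = 1 ✓

x = 7501, y = 550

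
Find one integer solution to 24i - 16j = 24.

Step 1: Check solvability.
gcd(24, 16) = 8
Since 8 divides 24, solutions exist.

Step 2: Apply extended Euclidean algorithm to find gcd.
We find integers such that 24*x0 + 16*y0 = 8

Step 3: Scale the particular solution.
Multiply by 24/8 = 3:
i = 3, j = 3

Step 4: Verify.
24*(3) - 16*(3) = 24 = 24 ✓

i = 3, j = 3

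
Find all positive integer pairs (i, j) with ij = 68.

The positive divisors of 68 are: 1, 2, 4, 17, 34, 68.
Each divisor d gives the pair (d, 68/d):
(1, 68), (2, 34), (4, 17), (17, 4), (34, 2), (68, 1)

(1, 68), (2, 34), (4, 17), (17, 4), (34, 2), (68, 1)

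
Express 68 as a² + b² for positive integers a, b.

We need to find integers a, b > 0 such that a² + b² = 68.
Trying a = 2: b² = 68 - 2² = 68 - 4 = 64
b = 8
Check: 2² + 8² = 4 + 64 = 68 ✓

68 = 2² + 8²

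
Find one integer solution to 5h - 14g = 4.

Step 1: Check solvability.
gcd(5, 14) = 1
Since 1 divides 4, solutions exist.

Step 2: Apply extended Euclidean algorithm to find gcd.
We find integers such that 5*x0 + 14*y0 = 1

Step 3: Scale the particular solution.
Multiply by 4/1 = 4:
h = 12, g = 4

Step 4: Verify.
5*(12) - 14*(4) = 4 = 4 ✓

h = 12, g = 4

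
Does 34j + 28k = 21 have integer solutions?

Step 1: Compute gcd(34, 28).
gcd(34, 28) = 2

Step 2: Check divisibility.
Does 2 divide 21? 21 = 2 x 10 + 1, so no.

By the theorem on linear Diophantine equations, 34j + 28k = 21 has integer solutions if and only if gcd(34, 28) divides 21. Since 2 does not divide 21, no solutions exist.

No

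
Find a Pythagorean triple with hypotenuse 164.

We need a² + b² = 164² = 26896.
Trying: 36² + 160² = 1296 + 25600 = 26896 ✓

(36, 160, 164)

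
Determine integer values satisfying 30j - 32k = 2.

Step 1: Check solvability.
gcd(30, 32) = 2
Since 2 divides 2, solutions exist.

Step 2: Apply extended Euclidean algorithm to find gcd.
We find integers such that 30*x0 + 32*y0 = 2

Step 3: Scale the particular solution.
Multiply by 2/2 = 1:
j = -1, k = -1

Step 4: Verify.
30*(-1) - 32*(-1) = 2 = 2 ✓

j = -1, k = -1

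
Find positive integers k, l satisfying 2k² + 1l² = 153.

Try small values of k and check whether (153 - 2k²)/1 is a perfect square.
k = 8: 2·8² = 128, so 1l² = 153 - 128 = 25, giving l² = 25, l = 5.
Check: 2·8² + 1·5² = 128 + 25 = 153 ✓

k = 8, l = 5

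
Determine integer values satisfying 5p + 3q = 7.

Step 1: Check solvability.
gcd(5, 3) = 1
Since 1 divides 7, solutions exist.

Step 2: Apply extended Euclidean algorithm to find gcd.
We find integers such that 5*x0 + 3*y0 = 1

Step 3: Scale the particular solution.
Multiply by 7/1 = 7:
p = -7, q = 14

Step 4: Verify.
5*(-7) + 3*(14) = 7 = 7 ✓

p = -7, q = 14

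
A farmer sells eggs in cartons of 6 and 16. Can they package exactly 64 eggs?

We need non-negative a, b with 6a + 16b = 64.
gcd(6, 16) = 2 divides 64.
Try a = 0: 16b = 64 - 0 = 64, so b = 4.
One way: 0 cartons of 6 and 4 cartons of 16.

Yes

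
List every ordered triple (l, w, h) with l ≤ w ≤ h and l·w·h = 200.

Iterate l from 1 to ⌊200^(1/3)⌋. For each l dividing 200, iterate w ≥ l with w dividing 200/l, and set h = 200/(l·w).
Triples found (12): (1×1×200), (1×2×100), (1×4×50), (1×5×40), (1×8×25), (1×10×20), (2×2×50), (2×4×25), (2×5×20), (2×10×10), (4×5×10), (5×5×8)

(1×1×200), (1×2×100), (1×4×50), (1×5×40), (1×8×25), (1×10×20), (2×2×50), (2×4×25), (2×5×20), (2×10×10), (4×5×10), (5×5×8)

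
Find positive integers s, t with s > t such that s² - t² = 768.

Factor: s² - t² = (s+t)(s-t) = 768.
We need two factors of 768 with the same parity.
Use s+t = 384 and s-t = 2 (product 384·2 = 768).
Adding: 2s = 386, so s = 193.
Subtracting: 2t = 382, so t = 191.
Check: 193² - 191² = 37249 - 36481 = 768 ✓

s = 193, t = 191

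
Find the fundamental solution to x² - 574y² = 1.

We seek the smallest positive integers (x, y) with x² - 574y² = 1, i.e., x² = 574y² + 1.
Try successive y values:
y = 1: x² = 574·1² + 1 = 575, not a perfect square
y = 2: x² = 574·2² + 1 = 2297, not a perfect square
y = 3: x² = 574·3² + 1 = 5167, not a perfect square
... continuing the search (or via continued fractions) ...
y = 24: x² = 574·24² + 1 = 330625, x = 575 ✓

Verify: 575² - 574·24² = 330625 - 330624 = 1 ✓

x = 575, y = 24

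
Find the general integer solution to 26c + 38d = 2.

Step 1: Compute gcd(26, 38) = 2.
Since 2 divides 2, solutions exist.

Step 2: Find a particular solution using extended Euclidean algorithm.
We get c₀ = 3, d₀ = -2.
Check: 26*3 + 38*-2 = 2 = 2 ✓

Step 3: Write the general solution.
c = 3 + (38/2)t = 3 + 19t
d = -2 - (26/2)t = -2 - 13t
for any integer t.

c = 3 + 19t, d = -2 - 13t for integer t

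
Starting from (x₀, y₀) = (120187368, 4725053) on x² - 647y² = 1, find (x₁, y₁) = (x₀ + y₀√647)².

Solutions to x² - Dy² = 1 are generated by powers of (x₀ + y₀√D).
The next solution satisfies x₁ + y₁√647 = (x₀ + y₀√647)², giving:
x₁ = x₀² + 647y₀² = 120187368² + 647·4725053² = 14445003426767424 + 14445003426767423 = 28890006853534847
y₁ = 2x₀y₀ = 2·120187368·4725053 = 1135783367461008

Verify: 28890006853534847² - 647·1135783367461008² = 834632495997290430599899043313409 - 834632495997290430599899043313408 = 1 ✓

x = 28890006853534847, y = 1135783367461008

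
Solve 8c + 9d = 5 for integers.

Step 1: Check solvability.
gcd(8, 9) = 1
Since 1 divides 5, solutions exist.

Step 2: Apply extended Euclidean algorithm to find gcd.
We find integers such that 8*x0 + 9*y0 = 1

Step 3: Scale the particular solution.
Multiply by 5/1 = 5:
c = -5, d = 5

Step 4: Verify.
8*(-5) + 9*(5) = 5 = 5 ✓

c = -5, d = 5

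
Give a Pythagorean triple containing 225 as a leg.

We need the other leg and hypotenuse such that 225² + x² = c².
Take x = 272, c = 353: 225² + 272² = 50625 + 73984 = 124609 = 353² ✓
Triple: (225, 272, 353)

(225, 272, 353)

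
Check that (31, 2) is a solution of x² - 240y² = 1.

Compute x² = 31² = 961
Compute 240y² = 240·2² = 240·4 = 960
x² - 240y² = 961 - 960 = 1
Since this equals 1, (31, 2) is a solution.

Yes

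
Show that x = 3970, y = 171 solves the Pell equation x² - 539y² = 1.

Compute x² = 3970² = 15760900
Compute 539y² = 539·171² = 539·29241 = 15760899
x² - 539y² = 15760900 - 15760899 = 1
Since this equals 1, (3970, 171) is a solution.

Yes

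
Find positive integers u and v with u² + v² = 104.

We need to find integers u, v > 0 such that u² + v² = 104.
Trying u = 2: v² = 104 - 2² = 104 - 4 = 100
v = 10
Check: 2² + 10² = 4 + 100 = 104 ✓

104 = 2² + 10²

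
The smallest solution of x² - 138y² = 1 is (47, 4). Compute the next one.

Solutions to x² - Dy² = 1 are generated by powers of (x₀ + y₀√D).
The next solution satisfies x₁ + y₁√138 = (x₀ + y₀√138)², giving:
x₁ = x₀² + 138y₀² = 47² + 138·4² = 2209 + 2208 = 4417
y₁ = 2x₀y₀ = 2·47·4 = 376

Verify: 4417² - 138·376² = 19509889 - 19509888 = 1 ✓

x = 4417, y = 376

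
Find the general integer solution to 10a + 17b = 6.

Step 1: Compute gcd(10, 17) = 1.
Since 1 divides 6, solutions exist.

Step 2: Find a particular solution using extended Euclidean algorithm.
We get a₀ = -30, b₀ = 18.
Check: 10*-30 + 17*18 = 6 = 6 ✓

Step 3: Write the general solution.
a = -30 + (17/1)t = -30 + 17t
b = 18 - (10/1)t = 18 - 10t
for any integer t.

a = -30 + 17t, b = 18 - 10t for integer t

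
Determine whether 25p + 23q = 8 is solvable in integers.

Step 1: Compute gcd(25, 23).
gcd(25, 23) = 1

Step 2: Check divisibility.
Does 1 divide 8? 8 = 1 x 8, so yes.

By the theorem on linear Diophantine equations, 25p + 23q = 8 has integer solutions if and only if gcd(25, 23) divides 8. Since 1 | 8, solutions exist.

Yes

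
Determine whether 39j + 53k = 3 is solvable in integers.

Step 1: Compute gcd(39, 53).
gcd(39, 53) = 1

Step 2: Check divisibility.
Does 1 divide 3? 3 = 1 x 3, so yes.

By the theorem on linear Diophantine equations, 39j + 53k = 3 has integer solutions if and only if gcd(39, 53) divides 3. Since 1 | 3, solutions exist.

Yes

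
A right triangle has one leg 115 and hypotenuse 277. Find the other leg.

b² = c² - a² = 76729 - 13225 = 63504
b = 252

252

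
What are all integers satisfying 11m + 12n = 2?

Step 1: Compute gcd(11, 12) = 1.
Since 1 divides 2, solutions exist.

Step 2: Find a particular solution using extended Euclidean algorithm.
We get m₀ = -2, n₀ = 2.
Check: 11*-2 + 12*2 = 2 = 2 ✓

Step 3: Write the general solution.
m = -2 + (12/1)t = -2 + 12t
n = 2 - (11/1)t = 2 - 11t
for any integer t.

m = -2 + 12t, n = 2 - 11t for integer t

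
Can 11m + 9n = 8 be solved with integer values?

Step 1: Compute gcd(11, 9).
gcd(11, 9) = 1

Step 2: Check divisibility.
Does 1 divide 8? 8 = 1 x 8, so yes.

By the theorem on linear Diophantine equations, 11m + 9n = 8 has integer solutions if and only if gcd(11, 9) divides 8. Since 1 | 8, solutions exist.

Yes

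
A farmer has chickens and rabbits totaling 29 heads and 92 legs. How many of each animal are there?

Let c = chickens, r = rabbits.
Heads: c + r = 29
Legs: 2c + 4r = 92
From the first equation, c = 29 - r. Substitute:
2(29 - r) + 4r = 92
58 + 2r = 92
r = (92 - 58)/2 = 17
c = 29 - 17 = 12

Chickens: 12, Rabbits: 17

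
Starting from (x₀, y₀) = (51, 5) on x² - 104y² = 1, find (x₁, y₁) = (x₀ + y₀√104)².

Solutions to x² - Dy² = 1 are generated by powers of (x₀ + y₀√D).
The next solution satisfies x₁ + y₁√104 = (x₀ + y₀√104)², giving:
x₁ = x₀² + 104y₀² = 51² + 104·5² = 2601 + 2600 = 5201
y₁ = 2x₀y₀ = 2·51·5 = 510

Verify: 5201² - 104·510² = 27050401 - 27050400 = 1 ✓

x = 5201, y = 510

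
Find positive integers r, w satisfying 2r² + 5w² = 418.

Try small values of r and check whether (418 - 2r²)/5 is a perfect square.
r = 7: 2·7² = 98, so 5w² = 418 - 98 = 320, giving w² = 64, w = 8.
Check: 2·7² + 5·8² = 98 + 320 = 418 ✓

r = 7, w = 8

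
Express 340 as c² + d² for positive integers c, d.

We need to find integers c, d > 0 such that c² + d² = 340.
Trying c = 4: d² = 340 - 4² = 340 - 16 = 324
d = 18
Check: 4² + 18² = 16 + 324 = 340 ✓

340 = 4² + 18²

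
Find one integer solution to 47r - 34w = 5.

Step 1: Check solvability.
gcd(47, 34) = 1
Since 1 divides 5, solutions exist.

Step 2: Apply extended Euclidean algorithm to find gcd.
We find integers such that 47*x0 + 34*y0 = 1

Step 3: Scale the particular solution.
Multiply by 5/1 = 5:
r = -65, w = -90

Step 4: Verify.
47*(-65) - 34*(-90) = 5 = 5 ✓

r = -65, w = -90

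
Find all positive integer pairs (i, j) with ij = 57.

The positive divisors of 57 are: 1, 3, 19, 57.
Each divisor d gives the pair (d, 57/d):
(1, 57), (3, 19), (19, 3), (57, 1)

(1, 57), (3, 19), (19, 3), (57, 1)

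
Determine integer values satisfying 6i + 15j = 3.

Step 1: Check solvability.
gcd(6, 15) = 3
Since 3 divides 3, solutions exist.

Step 2: Apply extended Euclidean algorithm to find gcd.
We find integers such that 6*x0 + 15*y0 = 3

Step 3: Scale the particular solution.
Multiply by 3/3 = 1:
i = -2, j = 1

Step 4: Verify.
6*(-2) + 15*(1) = 3 = 3 ✓

i = -2, j = 1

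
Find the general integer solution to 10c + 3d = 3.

Step 1: Compute gcd(10, 3) = 1.
Since 1 divides 3, solutions exist.

Step 2: Find a particular solution using extended Euclidean algorithm.
We get c₀ = 3, d₀ = -9.
Check: 10*3 + 3*-9 = 3 = 3 ✓

Step 3: Write the general solution.
c = 3 + (3/1)t = 3 + 3t
d = -9 - (10/1)t = -9 - 10t
for any integer t.

c = 3 + 3t, d = -9 - 10t for integer t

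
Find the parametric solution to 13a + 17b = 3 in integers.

Step 1: Compute gcd(13, 17) = 1.
Since 1 divides 3, solutions exist.

Step 2: Find a particular solution using extended Euclidean algorithm.
We get a₀ = 12, b₀ = -9.
Check: 13*12 + 17*-9 = 3 = 3 ✓

Step 3: Write the general solution.
a = 12 + (17/1)t = 12 + 17t
b = -9 - (13/1)t = -9 - 13t
for any integer t.

a = 12 + 17t, b = -9 - 13t for integer t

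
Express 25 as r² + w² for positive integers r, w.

We need to find integers r, w > 0 such that r² + w² = 25.
Trying r = 3: w² = 25 - 3² = 25 - 9 = 16
w = 4
Check: 3² + 4² = 9 + 16 = 25 ✓

25 = 3² + 4²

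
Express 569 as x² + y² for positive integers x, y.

We need to find integers x, y > 0 such that x² + y² = 569.
Trying x = 13: y² = 569 - 13² = 569 - 169 = 400
y = 20
Check: 13² + 20² = 169 + 400 = 569 ✓

569 = 13² + 20²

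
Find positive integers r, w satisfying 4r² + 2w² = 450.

Try small values of r and check whether (450 - 4r²)/2 is a perfect square.
r = 10: 4·10² = 400, so 2w² = 450 - 400 = 50, giving w² = 25, w = 5.
Check: 4·10² + 2·5² = 400 + 50 = 450 ✓

r = 10, w = 5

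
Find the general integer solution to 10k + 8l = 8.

Step 1: Compute gcd(10, 8) = 2.
Since 2 divides 8, solutions exist.

Step 2: Find a particular solution using extended Euclidean algorithm.
We get k₀ = 4, l₀ = -4.
Check: 10*4 + 8*-4 = 8 = 8 ✓

Step 3: Write the general solution.
k = 4 + (8/2)t = 4 + 4t
l = -4 - (10/2)t = -4 - 5t
for any integer t.

k = 4 + 4t, l = -4 - 5t for integer t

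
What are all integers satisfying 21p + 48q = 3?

Step 1: Compute gcd(21, 48) = 3.
Since 3 divides 3, solutions exist.

Step 2: Find a particular solution using extended Euclidean algorithm.
We get p₀ = 7, q₀ = -3.
Check: 21*7 + 48*-3 = 3 = 3 ✓

Step 3: Write the general solution.
p = 7 + (48/3)t = 7 + 16t
q = -3 - (21/3)t = -3 - 7t
for any integer t.

p = 7 + 16t, q = -3 - 7t for integer t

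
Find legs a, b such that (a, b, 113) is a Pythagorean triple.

We need a² + b² = 113² = 12769.
Trying: 15² + 112² = 225 + 12544 = 12769 ✓

(15, 112, 113)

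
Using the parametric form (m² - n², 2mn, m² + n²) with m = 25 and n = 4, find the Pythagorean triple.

a = m² - n² = 25² - 4² = 625 - 16 = 609
b = 2mn = 2·25·4 = 200
c = m² + n² = 625 + 16 = 641
Verify: 609² + 200² = 370881 + 40000 = 410881 = 641² ✓

(609, 200, 641)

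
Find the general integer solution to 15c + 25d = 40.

Step 1: Compute gcd(15, 25) = 5.
Since 5 divides 40, solutions exist.

Step 2: Find a particular solution using extended Euclidean algorithm.
We get c₀ = 16, d₀ = -8.
Check: 15*16 + 25*-8 = 40 = 40 ✓

Step 3: Write the general solution.
c = 16 + (25/5)t = 16 + 5t
d = -8 - (15/5)t = -8 - 3t
for any integer t.

c = 16 + 5t, d = -8 - 3t for integer t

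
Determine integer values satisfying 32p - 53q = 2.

Step 1: Check solvability.
gcd(32, 53) = 1
Since 1 divides 2, solutions exist.

Step 2: Apply extended Euclidean algorithm to find gcd.
We find integers such that 32*x0 + 53*y0 = 1

Step 3: Scale the particular solution.
Multiply by 2/1 = 2:
p = 10, q = 6

Step 4: Verify.
32*(10) - 53*(6) = 2 = 2 ✓

p = 10, q = 6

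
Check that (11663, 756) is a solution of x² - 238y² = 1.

Compute x² = 11663² = 136025569
Compute 238y² = 238·756² = 238·571536 = 136025568
x² - 238y² = 136025569 - 136025568 = 1
Since this equals 1, (11663, 756) is a solution.

Yes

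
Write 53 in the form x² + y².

We need to find integers x, y > 0 such that x² + y² = 53.
Trying x = 2: y² = 53 - 2² = 53 - 4 = 49
y = 7
Check: 2² + 7² = 4 + 49 = 53 ✓

53 = 2² + 7²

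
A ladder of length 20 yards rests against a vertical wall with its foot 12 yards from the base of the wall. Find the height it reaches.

The ladder, wall, and ground form a right triangle with hypotenuse 20 and one leg 12.
By the Pythagorean theorem: h² = 20² - 12² = 400 - 144 = 256
h = √256 = 16 yards

16 yards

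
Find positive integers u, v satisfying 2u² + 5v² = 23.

Try small values of u and check whether (23 - 2u²)/5 is a perfect square.
u = 3: 2·3² = 18, so 5v² = 23 - 18 = 5, giving v² = 1, v = 1.
Check: 2·3² + 5·1² = 18 + 5 = 23 ✓

u = 3, v = 1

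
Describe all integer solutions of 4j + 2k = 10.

Step 1: Compute gcd(4, 2) = 2.
Since 2 divides 10, solutions exist.

Step 2: Find a particular solution using extended Euclidean algorithm.
We get j₀ = 0, k₀ = 5.
Check: 4*0 + 2*5 = 10 = 10 ✓

Step 3: Write the general solution.
j = 0 + (2/2)t = 0 + 1t
k = 5 - (4/2)t = 5 - 2t
for any integer t.

j = 0 + 1t, k = 5 - 2t for integer t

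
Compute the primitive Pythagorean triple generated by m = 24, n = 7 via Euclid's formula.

a = m² - n² = 24² - 7² = 576 - 49 = 527
b = 2mn = 2·24·7 = 336
c = m² + n² = 576 + 49 = 625
Verify: 527² + 336² = 277729 + 112896 = 390625 = 625² ✓

(527, 336, 625)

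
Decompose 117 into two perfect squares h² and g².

We need to find integers h, g > 0 such that h² + g² = 117.
Trying h = 6: g² = 117 - 6² = 117 - 36 = 81
g = 9
Check: 6² + 9² = 36 + 81 = 117 ✓

117 = 6² + 9²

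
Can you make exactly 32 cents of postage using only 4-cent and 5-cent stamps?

We need non-negative x, y with 4x + 5y = 32.
gcd(4, 5) = 1 divides 32, so integer solutions exist.
Search for a non-negative one: x = 3 gives 5y = 32 - 12 = 20, so y = 4.
Check: 4·3 + 5·4 = 32 ✓

Yes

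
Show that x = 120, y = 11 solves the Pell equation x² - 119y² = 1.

Compute x² = 120² = 14400
Compute 119y² = 119·11² = 119·121 = 14399
x² - 119y² = 14400 - 14399 = 1
Since this equals 1, (120, 11) is a solution.

Yes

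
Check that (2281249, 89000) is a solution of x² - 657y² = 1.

Compute x² = 2281249² = 5204097000001
Compute 657y² = 657·89000² = 657·7921000000 = 5204097000000
x² - 657y² = 5204097000001 - 5204097000000 = 1
Since this equals 1, (2281249, 89000) is a solution.

Yes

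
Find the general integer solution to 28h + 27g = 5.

Step 1: Compute gcd(28, 27) = 1.
Since 1 divides 5, solutions exist.

Step 2: Find a particular solution using extended Euclidean algorithm.
We get h₀ = 5, g₀ = -5.
Check: 28*5 + 27*-5 = 5 = 5 ✓

Step 3: Write the general solution.
h = 5 + (27/1)t = 5 + 27t
g = -5 - (28/1)t = -5 - 28t
for any integer t.

h = 5 + 27t, g = -5 - 28t for integer t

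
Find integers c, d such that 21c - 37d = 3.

Step 1: Check solvability.
gcd(21, 37) = 1
Since 1 divides 3, solutions exist.

Step 2: Apply extended Euclidean algorithm to find gcd.
We find integers such that 21*x0 + 37*y0 = 1

Step 3: Scale the particular solution.
Multiply by 3/1 = 3:
c = -21, d = -12

Step 4: Verify.
21*(-21) - 37*(-12) = 3 = 3 ✓

c = -21, d = -12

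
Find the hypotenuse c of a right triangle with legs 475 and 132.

c² = a² + b² = 475² + 132² = 225625 + 17424 = 243049
c = sqrt(243049) = 493

493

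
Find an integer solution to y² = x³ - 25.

Try small integer x values and check whether x³ - 25 is a perfect square.
x = 5: x³ - 25 = 5³ - 25 = 125 - 25 = 100
Is 100 a perfect square? 10² = 100 ✓
So (x, y) = (5, -10) is a solution.

x = 5, y = -10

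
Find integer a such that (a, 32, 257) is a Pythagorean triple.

a² = c² - b² = 257² - 32² = 66049 - 1024 = 65025
a = sqrt(65025) = 255

255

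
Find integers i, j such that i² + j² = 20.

We need to find integers i, j > 0 such that i² + j² = 20.
Trying i = 2: j² = 20 - 2² = 20 - 4 = 16
j = 4
Check: 2² + 4² = 4 + 16 = 20 ✓

20 = 2² + 4²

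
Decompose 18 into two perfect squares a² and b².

We need to find integers a, b > 0 such that a² + b² = 18.
Trying a = 3: b² = 18 - 3² = 18 - 9 = 9
b = 3
Check: 3² + 3² = 9 + 9 = 18 ✓

18 = 3² + 3²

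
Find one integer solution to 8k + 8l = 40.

Step 1: Check solvability.
gcd(8, 8) = 8
Since 8 divides 40, solutions exist.

Step 2: Apply extended Euclidean algorithm to find gcd.
We find integers such that 8*x0 + 8*y0 = 8

Step 3: Scale the particular solution.
Multiply by 40/8 = 5:
k = 0, l = 5

Step 4: Verify.
8*(0) + 8*(5) = 40 = 40 ✓

k = 0, l = 5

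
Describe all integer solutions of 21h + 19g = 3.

Step 1: Compute gcd(21, 19) = 1.
Since 1 divides 3, solutions exist.

Step 2: Find a particular solution using extended Euclidean algorithm.
We get h₀ = -27, g₀ = 30.
Check: 21*-27 + 19*30 = 3 = 3 ✓

Step 3: Write the general solution.
h = -27 + (19/1)t = -27 + 19t
g = 30 - (21/1)t = 30 - 21t
for any integer t.

h = -27 + 19t, g = 30 - 21t for integer t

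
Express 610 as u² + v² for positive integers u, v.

We need to find integers u, v > 0 such that u² + v² = 610.
Trying u = 9: v² = 610 - 9² = 610 - 81 = 529
v = 23
Check: 9² + 23² = 81 + 529 = 610 ✓

610 = 9² + 23²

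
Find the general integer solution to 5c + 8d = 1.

Step 1: Compute gcd(5, 8) = 1.
Since 1 divides 1, solutions exist.

Step 2: Find a particular solution using extended Euclidean algorithm.
We get c₀ = -3, d₀ = 2.
Check: 5*-3 + 8*2 = 1 = 1 ✓

Step 3: Write the general solution.
c = -3 + (8/1)t = -3 + 8t
d = 2 - (5/1)t = 2 - 5t
for any integer t.

c = -3 + 8t, d = 2 - 5t for integer t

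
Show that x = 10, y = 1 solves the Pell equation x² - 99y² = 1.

Compute x² = 10² = 100
Compute 99y² = 99·1² = 99·1 = 99
x² - 99y² = 100 - 99 = 1
Since this equals 1, (10, 1) is a solution.

Yes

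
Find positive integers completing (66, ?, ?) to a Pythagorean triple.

We need the other leg and hypotenuse such that 66² + x² = c².
Take x = 360, c = 366: 66² + 360² = 4356 + 129600 = 133956 = 366² ✓
Triple: (66, 360, 366)

(66, 360, 366)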